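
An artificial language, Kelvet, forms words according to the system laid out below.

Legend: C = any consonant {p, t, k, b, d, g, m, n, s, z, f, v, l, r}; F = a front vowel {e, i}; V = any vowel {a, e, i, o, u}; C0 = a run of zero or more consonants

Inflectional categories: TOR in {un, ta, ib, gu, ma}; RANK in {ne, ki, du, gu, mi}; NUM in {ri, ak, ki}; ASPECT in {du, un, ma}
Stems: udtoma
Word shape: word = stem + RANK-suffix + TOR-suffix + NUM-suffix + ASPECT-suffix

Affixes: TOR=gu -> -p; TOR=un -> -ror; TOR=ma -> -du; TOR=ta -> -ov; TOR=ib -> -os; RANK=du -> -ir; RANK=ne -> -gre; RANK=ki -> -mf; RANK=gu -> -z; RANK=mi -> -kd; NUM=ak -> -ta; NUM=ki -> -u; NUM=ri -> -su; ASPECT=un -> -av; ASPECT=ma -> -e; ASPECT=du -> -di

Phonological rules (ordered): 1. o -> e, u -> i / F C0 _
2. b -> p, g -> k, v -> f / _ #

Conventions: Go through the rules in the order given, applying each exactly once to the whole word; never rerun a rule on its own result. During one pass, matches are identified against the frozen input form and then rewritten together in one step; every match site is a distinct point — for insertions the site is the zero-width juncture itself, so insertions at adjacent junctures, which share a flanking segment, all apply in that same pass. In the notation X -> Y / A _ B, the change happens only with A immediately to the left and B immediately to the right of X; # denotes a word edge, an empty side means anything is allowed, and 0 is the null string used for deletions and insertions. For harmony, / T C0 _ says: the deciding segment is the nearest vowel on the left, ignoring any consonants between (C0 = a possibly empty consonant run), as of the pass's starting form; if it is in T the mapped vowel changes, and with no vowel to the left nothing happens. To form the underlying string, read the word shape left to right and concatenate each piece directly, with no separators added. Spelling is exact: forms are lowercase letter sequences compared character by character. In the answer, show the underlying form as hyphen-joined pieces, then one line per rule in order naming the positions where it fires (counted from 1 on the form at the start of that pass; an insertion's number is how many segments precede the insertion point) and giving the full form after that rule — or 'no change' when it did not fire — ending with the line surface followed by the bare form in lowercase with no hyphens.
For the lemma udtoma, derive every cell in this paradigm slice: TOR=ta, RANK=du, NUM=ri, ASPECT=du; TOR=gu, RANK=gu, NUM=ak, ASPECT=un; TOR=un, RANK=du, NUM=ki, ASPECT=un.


cell TOR=ta, RANK=du, NUM=ri, ASPECT=du:
underlying: udtoma-ir-ov-su-di
1. o -> e, u -> i / F C0 _: fires at position(s) 9: udtomairevsudi
2. b -> p, g -> k, v -> f / _ #: no change
surface: udtomairevsudi

cell TOR=gu, RANK=gu, NUM=ak, ASPECT=un:
underlying: udtoma-z-p-ta-av
1. o -> e, u -> i / F C0 _: no change
2. b -> p, g -> k, v -> f / _ #: fires at position(s) 12: udtomazptaaf
surface: udtomazptaaf

cell TOR=un, RANK=du, NUM=ki, ASPECT=un:
underlying: udtoma-ir-ror-u-av
1. o -> e, u -> i / F C0 _: fires at position(s) 10: udtomairreruav
2. b -> p, g -> k, v -> f / _ #: fires at position(s) 14: udtomairreruaf
surface: udtomairreruaf


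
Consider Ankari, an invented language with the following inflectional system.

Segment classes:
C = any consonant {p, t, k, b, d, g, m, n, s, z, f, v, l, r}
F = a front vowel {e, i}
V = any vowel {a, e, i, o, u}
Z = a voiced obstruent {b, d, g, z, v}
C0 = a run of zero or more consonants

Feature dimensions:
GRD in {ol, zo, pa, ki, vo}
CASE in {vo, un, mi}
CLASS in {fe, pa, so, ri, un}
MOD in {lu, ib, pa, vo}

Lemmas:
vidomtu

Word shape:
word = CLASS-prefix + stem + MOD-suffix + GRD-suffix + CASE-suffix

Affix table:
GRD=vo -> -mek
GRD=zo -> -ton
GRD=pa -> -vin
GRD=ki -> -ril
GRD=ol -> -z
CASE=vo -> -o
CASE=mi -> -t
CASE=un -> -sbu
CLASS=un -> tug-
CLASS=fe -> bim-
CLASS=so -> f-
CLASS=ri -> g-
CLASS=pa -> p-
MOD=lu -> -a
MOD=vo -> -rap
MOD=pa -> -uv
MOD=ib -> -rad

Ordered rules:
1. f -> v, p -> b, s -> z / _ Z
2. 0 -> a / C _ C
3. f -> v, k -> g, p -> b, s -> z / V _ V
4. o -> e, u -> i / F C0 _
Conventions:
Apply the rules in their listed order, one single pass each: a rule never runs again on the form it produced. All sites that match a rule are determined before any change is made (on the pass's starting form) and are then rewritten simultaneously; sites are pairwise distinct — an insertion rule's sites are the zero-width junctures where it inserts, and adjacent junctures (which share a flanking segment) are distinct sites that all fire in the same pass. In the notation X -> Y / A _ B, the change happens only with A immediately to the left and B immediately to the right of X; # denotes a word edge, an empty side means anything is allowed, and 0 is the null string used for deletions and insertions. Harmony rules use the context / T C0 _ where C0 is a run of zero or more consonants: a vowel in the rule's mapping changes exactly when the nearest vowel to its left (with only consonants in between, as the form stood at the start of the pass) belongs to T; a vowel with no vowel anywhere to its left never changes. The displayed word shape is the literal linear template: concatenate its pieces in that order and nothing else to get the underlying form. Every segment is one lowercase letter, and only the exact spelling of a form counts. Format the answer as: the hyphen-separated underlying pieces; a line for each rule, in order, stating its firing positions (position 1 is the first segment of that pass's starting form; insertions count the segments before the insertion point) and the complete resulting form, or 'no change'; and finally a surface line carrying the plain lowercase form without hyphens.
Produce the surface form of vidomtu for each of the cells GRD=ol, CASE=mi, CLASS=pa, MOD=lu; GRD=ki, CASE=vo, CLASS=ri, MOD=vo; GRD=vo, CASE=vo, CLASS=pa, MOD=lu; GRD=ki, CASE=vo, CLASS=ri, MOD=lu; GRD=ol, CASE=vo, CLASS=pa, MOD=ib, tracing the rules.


cell GRD=ol, CASE=mi, CLASS=pa, MOD=lu:
underlying: p-vidomtu-a-z-t
1. f -> v, p -> b, s -> z / _ Z: fires at position(s) 1: bvidomtuazt
2. 0 -> a / C _ C: inserts after position(s) 1, 6, 10: bavidomatuazat
3. f -> v, k -> g, p -> b, s -> z / V _ V: no change
4. o -> e, u -> i / F C0 _: fires at position(s) 6: bavidematuazat
surface: bavidematuazat

cell GRD=ki, CASE=vo, CLASS=ri, MOD=vo:
underlying: g-vidomtu-rap-ril-o
1. f -> v, p -> b, s -> z / _ Z: no change
2. 0 -> a / C _ C: inserts after position(s) 1, 6, 11: gavidomaturaparilo
3. f -> v, k -> g, p -> b, s -> z / V _ V: fires at position(s) 13: gavidomaturabarilo
4. o -> e, u -> i / F C0 _: fires at position(s) 6, 18: gavidematurabarile
surface: gavidematurabarile

cell GRD=vo, CASE=vo, CLASS=pa, MOD=lu:
underlying: p-vidomtu-a-mek-o
1. f -> v, p -> b, s -> z / _ Z: fires at position(s) 1: bvidomtuameko
2. 0 -> a / C _ C: inserts after position(s) 1, 6: bavidomatuameko
3. f -> v, k -> g, p -> b, s -> z / V _ V: fires at position(s) 14: bavidomatuamego
4. o -> e, u -> i / F C0 _: fires at position(s) 6, 15: bavidematuamege
surface: bavidematuamege

cell GRD=ki, CASE=vo, CLASS=ri, MOD=lu:
underlying: g-vidomtu-a-ril-o
1. f -> v, p -> b, s -> z / _ Z: no change
2. 0 -> a / C _ C: inserts after position(s) 1, 6: gavidomatuarilo
3. f -> v, k -> g, p -> b, s -> z / V _ V: no change
4. o -> e, u -> i / F C0 _: fires at position(s) 6, 15: gavidematuarile
surface: gavidematuarile

cell GRD=ol, CASE=vo, CLASS=pa, MOD=ib:
underlying: p-vidomtu-rad-z-o
1. f -> v, p -> b, s -> z / _ Z: fires at position(s) 1: bvidomturadzo
2. 0 -> a / C _ C: inserts after position(s) 1, 6, 11: bavidomaturadazo
3. f -> v, k -> g, p -> b, s -> z / V _ V: no change
4. o -> e, u -> i / F C0 _: fires at position(s) 6: bavidematuradazo
surface: bavidematuradazo


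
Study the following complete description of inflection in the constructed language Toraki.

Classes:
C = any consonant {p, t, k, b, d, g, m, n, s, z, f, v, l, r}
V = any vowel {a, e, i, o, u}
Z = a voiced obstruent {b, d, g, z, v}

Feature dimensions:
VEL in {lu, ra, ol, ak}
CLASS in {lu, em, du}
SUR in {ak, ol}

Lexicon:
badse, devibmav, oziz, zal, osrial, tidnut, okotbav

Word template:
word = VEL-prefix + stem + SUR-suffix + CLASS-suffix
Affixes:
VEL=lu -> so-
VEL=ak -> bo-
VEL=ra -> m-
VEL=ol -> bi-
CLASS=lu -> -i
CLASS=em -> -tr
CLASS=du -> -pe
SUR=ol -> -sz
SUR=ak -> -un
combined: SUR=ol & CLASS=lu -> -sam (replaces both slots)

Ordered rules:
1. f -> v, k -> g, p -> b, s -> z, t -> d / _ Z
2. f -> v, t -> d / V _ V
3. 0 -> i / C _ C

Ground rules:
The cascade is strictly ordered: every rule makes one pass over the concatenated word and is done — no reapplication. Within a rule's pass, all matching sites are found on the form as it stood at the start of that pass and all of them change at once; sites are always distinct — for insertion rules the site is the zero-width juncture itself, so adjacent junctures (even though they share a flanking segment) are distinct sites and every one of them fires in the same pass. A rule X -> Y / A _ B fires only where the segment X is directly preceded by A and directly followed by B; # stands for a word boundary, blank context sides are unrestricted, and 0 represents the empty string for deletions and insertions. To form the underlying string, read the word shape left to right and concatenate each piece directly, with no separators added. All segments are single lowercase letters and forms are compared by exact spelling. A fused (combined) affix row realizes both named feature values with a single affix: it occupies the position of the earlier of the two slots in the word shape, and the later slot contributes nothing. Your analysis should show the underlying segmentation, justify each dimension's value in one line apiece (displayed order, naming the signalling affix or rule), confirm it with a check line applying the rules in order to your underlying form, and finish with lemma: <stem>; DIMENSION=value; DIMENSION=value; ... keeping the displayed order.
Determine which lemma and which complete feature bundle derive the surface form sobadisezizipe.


underlying: so-badse-sz-pe
VEL=lu - signalled by the affix so-
CLASS=du - signalled by the affix -pe
SUR=ol - signalled by the affix -sz
check: sobadseszpe -> sobadsezzpe -> sobadsezzpe -> sobadisezizipe
lemma: badse; VEL=lu; CLASS=du; SUR=ol


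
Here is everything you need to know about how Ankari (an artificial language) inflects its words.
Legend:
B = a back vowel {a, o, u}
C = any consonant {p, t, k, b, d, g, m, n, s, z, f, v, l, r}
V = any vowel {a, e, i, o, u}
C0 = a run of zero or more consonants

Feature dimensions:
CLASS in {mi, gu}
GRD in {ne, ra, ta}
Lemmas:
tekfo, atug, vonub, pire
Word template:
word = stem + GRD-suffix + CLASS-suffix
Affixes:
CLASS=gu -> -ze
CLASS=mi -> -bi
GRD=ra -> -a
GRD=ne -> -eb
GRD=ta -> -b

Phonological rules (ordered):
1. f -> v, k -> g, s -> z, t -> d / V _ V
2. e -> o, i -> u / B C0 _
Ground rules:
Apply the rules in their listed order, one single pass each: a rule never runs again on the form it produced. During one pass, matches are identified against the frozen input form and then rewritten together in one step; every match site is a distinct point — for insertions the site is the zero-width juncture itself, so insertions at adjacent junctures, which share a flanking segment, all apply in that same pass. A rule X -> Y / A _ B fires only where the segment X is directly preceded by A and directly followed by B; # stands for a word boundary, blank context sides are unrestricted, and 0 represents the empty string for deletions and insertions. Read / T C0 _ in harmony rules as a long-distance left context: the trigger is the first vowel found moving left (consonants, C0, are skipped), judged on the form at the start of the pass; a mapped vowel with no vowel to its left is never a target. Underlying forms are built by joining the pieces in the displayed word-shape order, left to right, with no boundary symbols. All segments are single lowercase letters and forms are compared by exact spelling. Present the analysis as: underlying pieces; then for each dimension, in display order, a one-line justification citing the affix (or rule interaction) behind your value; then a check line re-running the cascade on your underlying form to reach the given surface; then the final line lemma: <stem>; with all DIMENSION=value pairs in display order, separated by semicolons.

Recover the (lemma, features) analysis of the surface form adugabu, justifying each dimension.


underlying: atug-a-bi
CLASS=mi - signalled by the affix -bi
GRD=ra - signalled by the affix -a
check: atugabi -> adugabi -> adugabu
lemma: atug; CLASS=mi; GRD=ra


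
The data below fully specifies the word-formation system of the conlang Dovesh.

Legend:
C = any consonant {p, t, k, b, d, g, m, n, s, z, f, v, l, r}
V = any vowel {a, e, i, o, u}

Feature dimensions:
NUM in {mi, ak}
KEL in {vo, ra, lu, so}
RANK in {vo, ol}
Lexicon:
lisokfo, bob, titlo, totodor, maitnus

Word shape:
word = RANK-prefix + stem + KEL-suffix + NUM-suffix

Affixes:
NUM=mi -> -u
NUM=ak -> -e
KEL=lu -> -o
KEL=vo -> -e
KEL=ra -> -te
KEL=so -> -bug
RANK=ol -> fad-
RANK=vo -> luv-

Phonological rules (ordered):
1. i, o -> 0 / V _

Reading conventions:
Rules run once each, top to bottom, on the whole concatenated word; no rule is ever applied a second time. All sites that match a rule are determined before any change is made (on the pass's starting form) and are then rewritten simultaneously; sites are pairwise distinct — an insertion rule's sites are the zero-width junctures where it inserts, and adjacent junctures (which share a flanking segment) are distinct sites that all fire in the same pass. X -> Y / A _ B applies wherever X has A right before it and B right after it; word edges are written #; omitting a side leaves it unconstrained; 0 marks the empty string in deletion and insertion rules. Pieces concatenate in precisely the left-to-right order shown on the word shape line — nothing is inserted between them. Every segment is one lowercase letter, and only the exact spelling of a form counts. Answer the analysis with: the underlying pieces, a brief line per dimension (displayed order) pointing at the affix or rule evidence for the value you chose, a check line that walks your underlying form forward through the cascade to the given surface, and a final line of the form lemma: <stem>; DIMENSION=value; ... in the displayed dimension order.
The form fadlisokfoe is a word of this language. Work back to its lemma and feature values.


underlying: fad-lisokfo-o-e
NUM=ak - signalled by the affix -e
KEL=lu - signalled by the affix -o
RANK=ol - signalled by the affix fad-
check: fadlisokfooe -> fadlisokfoe
lemma: lisokfo; NUM=ak; KEL=lu; RANK=ol


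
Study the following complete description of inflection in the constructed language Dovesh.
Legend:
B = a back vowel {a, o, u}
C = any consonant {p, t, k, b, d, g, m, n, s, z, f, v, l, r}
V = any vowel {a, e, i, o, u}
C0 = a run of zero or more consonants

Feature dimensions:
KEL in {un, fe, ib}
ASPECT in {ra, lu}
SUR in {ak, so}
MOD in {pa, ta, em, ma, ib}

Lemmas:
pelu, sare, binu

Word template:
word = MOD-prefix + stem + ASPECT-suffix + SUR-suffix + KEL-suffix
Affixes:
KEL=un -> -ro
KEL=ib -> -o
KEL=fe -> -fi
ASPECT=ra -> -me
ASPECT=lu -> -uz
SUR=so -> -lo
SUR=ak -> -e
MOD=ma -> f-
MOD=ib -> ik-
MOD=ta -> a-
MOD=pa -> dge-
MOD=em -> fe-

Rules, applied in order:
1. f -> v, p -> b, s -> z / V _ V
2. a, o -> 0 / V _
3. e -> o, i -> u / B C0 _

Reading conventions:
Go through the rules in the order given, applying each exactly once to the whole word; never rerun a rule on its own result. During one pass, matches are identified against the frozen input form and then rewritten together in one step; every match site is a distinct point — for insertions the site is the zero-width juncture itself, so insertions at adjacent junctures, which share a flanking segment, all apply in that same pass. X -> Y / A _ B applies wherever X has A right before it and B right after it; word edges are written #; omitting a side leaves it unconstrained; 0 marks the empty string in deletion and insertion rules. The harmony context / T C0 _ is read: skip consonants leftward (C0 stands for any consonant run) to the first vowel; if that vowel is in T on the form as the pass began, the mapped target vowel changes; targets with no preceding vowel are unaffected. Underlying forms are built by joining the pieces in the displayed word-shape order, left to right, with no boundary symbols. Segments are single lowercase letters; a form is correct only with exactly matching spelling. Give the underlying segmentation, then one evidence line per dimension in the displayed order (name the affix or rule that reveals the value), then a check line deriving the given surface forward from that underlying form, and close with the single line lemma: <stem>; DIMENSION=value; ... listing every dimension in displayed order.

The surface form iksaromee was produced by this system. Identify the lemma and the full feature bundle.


underlying: ik-sare-me-e-o
KEL=ib - signalled by the affix -o
ASPECT=ra - signalled by the affix -me
SUR=ak - signalled by the affix -e
MOD=ib - signalled by the affix ik-
check: iksaremeeo -> iksaremeeo -> iksaremee -> iksaromee
lemma: sare; KEL=ib; ASPECT=ra; SUR=ak; MOD=ib


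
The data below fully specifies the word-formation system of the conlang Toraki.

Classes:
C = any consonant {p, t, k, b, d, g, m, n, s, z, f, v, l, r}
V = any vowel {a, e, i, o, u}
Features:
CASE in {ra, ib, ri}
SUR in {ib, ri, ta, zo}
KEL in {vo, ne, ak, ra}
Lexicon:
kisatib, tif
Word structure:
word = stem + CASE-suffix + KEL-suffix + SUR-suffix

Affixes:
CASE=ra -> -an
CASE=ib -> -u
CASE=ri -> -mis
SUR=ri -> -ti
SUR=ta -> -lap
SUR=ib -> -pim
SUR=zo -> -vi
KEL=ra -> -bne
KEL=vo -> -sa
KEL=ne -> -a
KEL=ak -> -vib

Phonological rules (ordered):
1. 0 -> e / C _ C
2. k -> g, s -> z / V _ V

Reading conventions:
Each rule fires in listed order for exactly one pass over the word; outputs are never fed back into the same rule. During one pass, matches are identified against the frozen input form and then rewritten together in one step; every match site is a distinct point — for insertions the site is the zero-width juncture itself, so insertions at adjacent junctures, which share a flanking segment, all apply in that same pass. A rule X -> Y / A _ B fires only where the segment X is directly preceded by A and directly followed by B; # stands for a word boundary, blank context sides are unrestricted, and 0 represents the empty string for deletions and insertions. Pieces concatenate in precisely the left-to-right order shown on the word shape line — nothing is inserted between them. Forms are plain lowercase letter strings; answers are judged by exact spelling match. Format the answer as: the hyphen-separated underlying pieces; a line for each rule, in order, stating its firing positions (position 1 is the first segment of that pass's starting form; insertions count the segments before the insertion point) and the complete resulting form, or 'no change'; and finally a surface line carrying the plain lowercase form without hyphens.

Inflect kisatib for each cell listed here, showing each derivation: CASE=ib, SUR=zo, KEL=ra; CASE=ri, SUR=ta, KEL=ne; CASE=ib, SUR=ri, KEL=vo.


cell CASE=ib, SUR=zo, KEL=ra:
underlying: kisatib-u-bne-vi
1. 0 -> e / C _ C: inserts after position(s) 9: kisatibubenevi
2. k -> g, s -> z / V _ V: fires at position(s) 3: kizatibubenevi
surface: kizatibubenevi

cell CASE=ri, SUR=ta, KEL=ne:
underlying: kisatib-mis-a-lap
1. 0 -> e / C _ C: inserts after position(s) 7: kisatibemisalap
2. k -> g, s -> z / V _ V: fires at position(s) 3, 11: kizatibemizalap
surface: kizatibemizalap

cell CASE=ib, SUR=ri, KEL=vo:
underlying: kisatib-u-sa-ti
1. 0 -> e / C _ C: no change
2. k -> g, s -> z / V _ V: fires at position(s) 3, 9: kizatibuzati
surface: kizatibuzati


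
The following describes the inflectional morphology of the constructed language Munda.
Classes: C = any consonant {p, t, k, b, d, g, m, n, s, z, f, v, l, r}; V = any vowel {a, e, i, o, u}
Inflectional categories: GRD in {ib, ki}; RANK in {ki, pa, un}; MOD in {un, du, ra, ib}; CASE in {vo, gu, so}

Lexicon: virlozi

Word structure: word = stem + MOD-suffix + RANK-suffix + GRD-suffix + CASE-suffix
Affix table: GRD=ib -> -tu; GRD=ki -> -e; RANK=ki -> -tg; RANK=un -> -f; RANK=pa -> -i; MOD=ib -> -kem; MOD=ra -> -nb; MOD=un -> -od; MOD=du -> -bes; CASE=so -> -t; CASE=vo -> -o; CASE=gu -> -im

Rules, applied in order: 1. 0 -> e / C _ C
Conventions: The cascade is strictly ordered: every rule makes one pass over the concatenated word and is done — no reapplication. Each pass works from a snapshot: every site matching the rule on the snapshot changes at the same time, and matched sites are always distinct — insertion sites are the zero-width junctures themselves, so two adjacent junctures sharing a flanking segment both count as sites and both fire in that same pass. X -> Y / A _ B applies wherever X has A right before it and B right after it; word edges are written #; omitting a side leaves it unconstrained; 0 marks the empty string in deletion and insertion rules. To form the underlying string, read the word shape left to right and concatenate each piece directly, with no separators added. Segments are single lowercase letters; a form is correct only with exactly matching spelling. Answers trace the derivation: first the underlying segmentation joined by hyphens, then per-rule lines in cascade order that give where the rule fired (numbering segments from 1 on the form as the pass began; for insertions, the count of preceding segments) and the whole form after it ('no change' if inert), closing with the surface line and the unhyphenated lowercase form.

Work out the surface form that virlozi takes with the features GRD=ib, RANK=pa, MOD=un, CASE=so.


underlying: virlozi-od-i-tu-t
1. 0 -> e / C _ C: inserts after position(s) 3: virelozioditut
surface: virelozioditut


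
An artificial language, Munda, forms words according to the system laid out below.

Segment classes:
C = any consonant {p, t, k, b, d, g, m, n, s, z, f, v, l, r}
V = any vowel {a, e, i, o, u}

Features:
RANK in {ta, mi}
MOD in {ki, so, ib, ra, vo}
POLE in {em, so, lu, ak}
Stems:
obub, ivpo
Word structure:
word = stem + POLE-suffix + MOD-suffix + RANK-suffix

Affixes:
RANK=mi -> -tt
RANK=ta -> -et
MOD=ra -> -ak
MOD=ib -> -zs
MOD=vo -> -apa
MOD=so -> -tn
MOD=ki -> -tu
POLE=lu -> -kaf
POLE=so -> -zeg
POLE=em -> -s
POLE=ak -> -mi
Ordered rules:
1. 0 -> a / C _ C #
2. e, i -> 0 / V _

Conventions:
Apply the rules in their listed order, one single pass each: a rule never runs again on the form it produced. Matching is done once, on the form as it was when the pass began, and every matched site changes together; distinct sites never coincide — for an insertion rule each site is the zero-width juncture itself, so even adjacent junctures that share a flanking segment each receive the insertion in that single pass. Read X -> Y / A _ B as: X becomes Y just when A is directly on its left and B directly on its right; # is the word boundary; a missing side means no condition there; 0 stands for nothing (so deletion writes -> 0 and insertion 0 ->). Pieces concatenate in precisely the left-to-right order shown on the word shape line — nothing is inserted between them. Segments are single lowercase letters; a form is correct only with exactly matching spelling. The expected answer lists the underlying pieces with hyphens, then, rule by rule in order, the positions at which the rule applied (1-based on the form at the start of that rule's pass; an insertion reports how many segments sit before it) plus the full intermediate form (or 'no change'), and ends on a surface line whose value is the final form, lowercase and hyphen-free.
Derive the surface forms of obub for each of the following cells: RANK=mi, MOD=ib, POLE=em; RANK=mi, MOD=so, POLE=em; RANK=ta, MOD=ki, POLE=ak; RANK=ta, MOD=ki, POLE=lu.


cell RANK=mi, MOD=ib, POLE=em:
underlying: obub-s-zs-tt
1. 0 -> a / C _ C #: inserts after position(s) 8: obubszstat
2. e, i -> 0 / V _: no change
surface: obubszstat

cell RANK=mi, MOD=so, POLE=em:
underlying: obub-s-tn-tt
1. 0 -> a / C _ C #: inserts after position(s) 8: obubstntat
2. e, i -> 0 / V _: no change
surface: obubstntat

cell RANK=ta, MOD=ki, POLE=ak:
underlying: obub-mi-tu-et
1. 0 -> a / C _ C #: no change
2. e, i -> 0 / V _: fires at position(s) 9: obubmitut
surface: obubmitut

cell RANK=ta, MOD=ki, POLE=lu:
underlying: obub-kaf-tu-et
1. 0 -> a / C _ C #: no change
2. e, i -> 0 / V _: fires at position(s) 10: obubkaftut
surface: obubkaftut


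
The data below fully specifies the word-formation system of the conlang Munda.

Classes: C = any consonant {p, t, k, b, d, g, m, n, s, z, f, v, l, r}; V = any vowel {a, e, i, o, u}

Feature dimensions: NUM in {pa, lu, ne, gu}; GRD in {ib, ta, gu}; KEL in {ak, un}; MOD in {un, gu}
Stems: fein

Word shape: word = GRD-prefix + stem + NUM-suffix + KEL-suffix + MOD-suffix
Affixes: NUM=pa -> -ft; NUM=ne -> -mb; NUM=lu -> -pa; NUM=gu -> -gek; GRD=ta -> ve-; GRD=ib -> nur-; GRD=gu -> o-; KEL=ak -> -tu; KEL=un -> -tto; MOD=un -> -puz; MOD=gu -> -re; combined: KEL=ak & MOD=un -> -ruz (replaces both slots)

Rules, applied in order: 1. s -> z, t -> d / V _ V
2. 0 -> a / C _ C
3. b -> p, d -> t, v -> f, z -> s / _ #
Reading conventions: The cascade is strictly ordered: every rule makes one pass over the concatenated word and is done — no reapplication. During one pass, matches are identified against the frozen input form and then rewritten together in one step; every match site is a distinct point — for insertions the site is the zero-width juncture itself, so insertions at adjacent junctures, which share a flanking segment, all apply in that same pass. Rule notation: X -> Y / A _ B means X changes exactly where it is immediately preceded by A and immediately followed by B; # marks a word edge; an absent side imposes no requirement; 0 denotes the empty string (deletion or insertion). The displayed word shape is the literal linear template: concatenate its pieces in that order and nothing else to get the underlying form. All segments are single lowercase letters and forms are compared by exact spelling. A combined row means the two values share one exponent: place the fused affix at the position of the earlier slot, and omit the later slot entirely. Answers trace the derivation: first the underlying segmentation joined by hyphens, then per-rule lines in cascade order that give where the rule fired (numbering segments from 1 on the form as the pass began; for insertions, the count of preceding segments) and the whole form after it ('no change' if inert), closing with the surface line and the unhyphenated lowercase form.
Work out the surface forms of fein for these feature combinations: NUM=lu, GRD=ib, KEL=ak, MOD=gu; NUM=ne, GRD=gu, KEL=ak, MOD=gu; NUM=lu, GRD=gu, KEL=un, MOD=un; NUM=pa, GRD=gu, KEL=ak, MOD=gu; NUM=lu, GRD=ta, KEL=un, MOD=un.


cell NUM=lu, GRD=ib, KEL=ak, MOD=gu:
underlying: nur-fein-pa-tu-re
1. s -> z, t -> d / V _ V: fires at position(s) 10: nurfeinpadure
2. 0 -> a / C _ C: inserts after position(s) 3, 7: nurafeinapadure
3. b -> p, d -> t, v -> f, z -> s / _ #: no change
surface: nurafeinapadure

cell NUM=ne, GRD=gu, KEL=ak, MOD=gu:
underlying: o-fein-mb-tu-re
1. s -> z, t -> d / V _ V: no change
2. 0 -> a / C _ C: inserts after position(s) 5, 6, 7: ofeinamabature
3. b -> p, d -> t, v -> f, z -> s / _ #: no change
surface: ofeinamabature

cell NUM=lu, GRD=gu, KEL=un, MOD=un:
underlying: o-fein-pa-tto-puz
1. s -> z, t -> d / V _ V: no change
2. 0 -> a / C _ C: inserts after position(s) 5, 8: ofeinapatatopuz
3. b -> p, d -> t, v -> f, z -> s / _ #: fires at position(s) 15: ofeinapatatopus
surface: ofeinapatatopus

cell NUM=pa, GRD=gu, KEL=ak, MOD=gu:
underlying: o-fein-ft-tu-re
1. s -> z, t -> d / V _ V: no change
2. 0 -> a / C _ C: inserts after position(s) 5, 6, 7: ofeinafatature
3. b -> p, d -> t, v -> f, z -> s / _ #: no change
surface: ofeinafatature

cell NUM=lu, GRD=ta, KEL=un, MOD=un:
underlying: ve-fein-pa-tto-puz
1. s -> z, t -> d / V _ V: no change
2. 0 -> a / C _ C: inserts after position(s) 6, 9: vefeinapatatopuz
3. b -> p, d -> t, v -> f, z -> s / _ #: fires at position(s) 16: vefeinapatatopus
surface: vefeinapatatopus


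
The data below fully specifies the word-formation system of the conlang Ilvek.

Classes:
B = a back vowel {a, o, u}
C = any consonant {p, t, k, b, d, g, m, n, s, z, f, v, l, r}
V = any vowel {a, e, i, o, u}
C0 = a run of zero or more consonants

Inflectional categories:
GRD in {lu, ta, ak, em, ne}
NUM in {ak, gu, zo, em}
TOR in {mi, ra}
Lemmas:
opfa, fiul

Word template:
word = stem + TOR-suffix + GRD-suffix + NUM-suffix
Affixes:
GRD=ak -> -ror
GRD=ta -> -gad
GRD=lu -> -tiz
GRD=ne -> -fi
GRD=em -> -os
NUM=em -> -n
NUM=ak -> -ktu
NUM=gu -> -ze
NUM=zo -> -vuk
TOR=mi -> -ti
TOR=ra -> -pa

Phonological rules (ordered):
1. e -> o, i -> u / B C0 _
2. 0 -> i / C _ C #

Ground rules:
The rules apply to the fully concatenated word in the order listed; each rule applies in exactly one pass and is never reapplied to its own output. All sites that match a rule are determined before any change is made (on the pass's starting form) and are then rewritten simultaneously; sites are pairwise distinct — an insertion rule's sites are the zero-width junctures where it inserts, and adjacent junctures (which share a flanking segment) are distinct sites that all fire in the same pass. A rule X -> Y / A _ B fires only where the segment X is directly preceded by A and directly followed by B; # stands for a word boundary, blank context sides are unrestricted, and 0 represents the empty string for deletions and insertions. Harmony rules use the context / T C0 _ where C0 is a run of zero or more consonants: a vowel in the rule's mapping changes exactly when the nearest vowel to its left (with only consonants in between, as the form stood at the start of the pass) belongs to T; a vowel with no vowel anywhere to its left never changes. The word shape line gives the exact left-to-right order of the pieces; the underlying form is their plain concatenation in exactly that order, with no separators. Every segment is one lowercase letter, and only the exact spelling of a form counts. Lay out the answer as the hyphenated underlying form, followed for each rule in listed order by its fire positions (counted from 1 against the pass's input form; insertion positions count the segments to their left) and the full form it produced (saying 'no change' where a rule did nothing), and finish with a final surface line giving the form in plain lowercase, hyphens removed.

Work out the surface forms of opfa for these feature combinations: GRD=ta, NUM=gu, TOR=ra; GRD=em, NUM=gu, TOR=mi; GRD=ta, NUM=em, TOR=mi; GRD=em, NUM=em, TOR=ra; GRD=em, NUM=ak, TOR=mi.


cell GRD=ta, NUM=gu, TOR=ra:
underlying: opfa-pa-gad-ze
1. e -> o, i -> u / B C0 _: fires at position(s) 11: opfapagadzo
2. 0 -> i / C _ C #: no change
surface: opfapagadzo

cell GRD=em, NUM=gu, TOR=mi:
underlying: opfa-ti-os-ze
1. e -> o, i -> u / B C0 _: fires at position(s) 6, 10: opfatuoszo
2. 0 -> i / C _ C #: no change
surface: opfatuoszo

cell GRD=ta, NUM=em, TOR=mi:
underlying: opfa-ti-gad-n
1. e -> o, i -> u / B C0 _: fires at position(s) 6: opfatugadn
2. 0 -> i / C _ C #: inserts after position(s) 9: opfatugadin
surface: opfatugadin

cell GRD=em, NUM=em, TOR=ra:
underlying: opfa-pa-os-n
1. e -> o, i -> u / B C0 _: no change
2. 0 -> i / C _ C #: inserts after position(s) 8: opfapaosin
surface: opfapaosin

cell GRD=em, NUM=ak, TOR=mi:
underlying: opfa-ti-os-ktu
1. e -> o, i -> u / B C0 _: fires at position(s) 6: opfatuosktu
2. 0 -> i / C _ C #: no change
surface: opfatuosktu


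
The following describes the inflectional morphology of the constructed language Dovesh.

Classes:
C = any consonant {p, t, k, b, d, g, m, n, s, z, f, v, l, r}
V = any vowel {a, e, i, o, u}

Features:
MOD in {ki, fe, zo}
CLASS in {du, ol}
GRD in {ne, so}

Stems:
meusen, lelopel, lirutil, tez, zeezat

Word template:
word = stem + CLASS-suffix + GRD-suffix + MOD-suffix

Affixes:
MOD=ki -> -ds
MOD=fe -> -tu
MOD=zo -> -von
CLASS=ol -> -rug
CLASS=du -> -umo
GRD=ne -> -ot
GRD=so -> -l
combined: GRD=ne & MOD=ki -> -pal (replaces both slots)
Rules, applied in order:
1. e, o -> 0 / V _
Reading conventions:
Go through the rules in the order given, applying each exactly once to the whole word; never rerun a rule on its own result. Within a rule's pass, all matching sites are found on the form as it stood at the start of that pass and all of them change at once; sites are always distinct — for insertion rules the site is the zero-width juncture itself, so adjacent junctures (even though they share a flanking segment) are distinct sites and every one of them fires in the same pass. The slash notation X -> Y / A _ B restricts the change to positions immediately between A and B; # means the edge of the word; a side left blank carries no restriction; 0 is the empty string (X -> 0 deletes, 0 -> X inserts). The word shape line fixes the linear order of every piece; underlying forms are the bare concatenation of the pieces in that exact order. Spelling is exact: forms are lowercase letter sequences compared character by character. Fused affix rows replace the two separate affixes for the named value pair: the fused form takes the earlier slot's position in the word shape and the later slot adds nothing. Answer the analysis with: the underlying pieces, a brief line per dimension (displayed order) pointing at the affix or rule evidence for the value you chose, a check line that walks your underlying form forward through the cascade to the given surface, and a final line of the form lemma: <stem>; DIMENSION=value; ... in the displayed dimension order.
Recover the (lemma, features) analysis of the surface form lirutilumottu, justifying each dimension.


underlying: lirutil-umo-ot-tu
MOD=fe - signalled by the affix -tu
CLASS=du - signalled by the affix -umo
GRD=ne - signalled by the affix -ot
check: lirutilumoottu -> lirutilumottu
lemma: lirutil; MOD=fe; CLASS=du; GRD=ne


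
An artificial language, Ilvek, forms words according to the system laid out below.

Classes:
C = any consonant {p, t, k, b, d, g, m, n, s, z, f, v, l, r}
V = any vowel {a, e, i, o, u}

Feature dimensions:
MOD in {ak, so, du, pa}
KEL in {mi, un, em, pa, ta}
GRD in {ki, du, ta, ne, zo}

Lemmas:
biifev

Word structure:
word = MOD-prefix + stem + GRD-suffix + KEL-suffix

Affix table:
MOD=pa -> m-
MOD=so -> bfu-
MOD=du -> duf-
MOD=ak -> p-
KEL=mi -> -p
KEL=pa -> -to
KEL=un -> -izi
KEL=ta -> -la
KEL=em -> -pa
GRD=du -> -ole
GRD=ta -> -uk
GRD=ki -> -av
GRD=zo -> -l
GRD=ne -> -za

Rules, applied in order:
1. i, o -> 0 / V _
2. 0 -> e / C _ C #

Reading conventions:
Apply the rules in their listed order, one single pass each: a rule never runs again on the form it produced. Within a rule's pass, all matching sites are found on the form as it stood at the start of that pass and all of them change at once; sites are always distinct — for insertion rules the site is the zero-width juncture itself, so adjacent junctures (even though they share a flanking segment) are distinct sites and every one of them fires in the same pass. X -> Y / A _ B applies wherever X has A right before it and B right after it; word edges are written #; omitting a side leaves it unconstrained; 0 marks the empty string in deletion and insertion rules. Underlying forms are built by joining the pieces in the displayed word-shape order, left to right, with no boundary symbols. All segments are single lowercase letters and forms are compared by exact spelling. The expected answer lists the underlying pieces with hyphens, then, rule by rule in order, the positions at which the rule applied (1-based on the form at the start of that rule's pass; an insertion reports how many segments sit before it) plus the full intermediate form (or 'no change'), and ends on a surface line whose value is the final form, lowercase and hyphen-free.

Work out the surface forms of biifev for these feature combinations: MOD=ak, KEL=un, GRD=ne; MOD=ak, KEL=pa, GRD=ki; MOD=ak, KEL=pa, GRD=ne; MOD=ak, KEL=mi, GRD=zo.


cell MOD=ak, KEL=un, GRD=ne:
underlying: p-biifev-za-izi
1. i, o -> 0 / V _: fires at position(s) 4, 10: pbifevzazi
2. 0 -> e / C _ C #: no change
surface: pbifevzazi

cell MOD=ak, KEL=pa, GRD=ki:
underlying: p-biifev-av-to
1. i, o -> 0 / V _: fires at position(s) 4: pbifevavto
2. 0 -> e / C _ C #: no change
surface: pbifevavto

cell MOD=ak, KEL=pa, GRD=ne:
underlying: p-biifev-za-to
1. i, o -> 0 / V _: fires at position(s) 4: pbifevzato
2. 0 -> e / C _ C #: no change
surface: pbifevzato

cell MOD=ak, KEL=mi, GRD=zo:
underlying: p-biifev-l-p
1. i, o -> 0 / V _: fires at position(s) 4: pbifevlp
2. 0 -> e / C _ C #: inserts after position(s) 7: pbifevlep
surface: pbifevlep


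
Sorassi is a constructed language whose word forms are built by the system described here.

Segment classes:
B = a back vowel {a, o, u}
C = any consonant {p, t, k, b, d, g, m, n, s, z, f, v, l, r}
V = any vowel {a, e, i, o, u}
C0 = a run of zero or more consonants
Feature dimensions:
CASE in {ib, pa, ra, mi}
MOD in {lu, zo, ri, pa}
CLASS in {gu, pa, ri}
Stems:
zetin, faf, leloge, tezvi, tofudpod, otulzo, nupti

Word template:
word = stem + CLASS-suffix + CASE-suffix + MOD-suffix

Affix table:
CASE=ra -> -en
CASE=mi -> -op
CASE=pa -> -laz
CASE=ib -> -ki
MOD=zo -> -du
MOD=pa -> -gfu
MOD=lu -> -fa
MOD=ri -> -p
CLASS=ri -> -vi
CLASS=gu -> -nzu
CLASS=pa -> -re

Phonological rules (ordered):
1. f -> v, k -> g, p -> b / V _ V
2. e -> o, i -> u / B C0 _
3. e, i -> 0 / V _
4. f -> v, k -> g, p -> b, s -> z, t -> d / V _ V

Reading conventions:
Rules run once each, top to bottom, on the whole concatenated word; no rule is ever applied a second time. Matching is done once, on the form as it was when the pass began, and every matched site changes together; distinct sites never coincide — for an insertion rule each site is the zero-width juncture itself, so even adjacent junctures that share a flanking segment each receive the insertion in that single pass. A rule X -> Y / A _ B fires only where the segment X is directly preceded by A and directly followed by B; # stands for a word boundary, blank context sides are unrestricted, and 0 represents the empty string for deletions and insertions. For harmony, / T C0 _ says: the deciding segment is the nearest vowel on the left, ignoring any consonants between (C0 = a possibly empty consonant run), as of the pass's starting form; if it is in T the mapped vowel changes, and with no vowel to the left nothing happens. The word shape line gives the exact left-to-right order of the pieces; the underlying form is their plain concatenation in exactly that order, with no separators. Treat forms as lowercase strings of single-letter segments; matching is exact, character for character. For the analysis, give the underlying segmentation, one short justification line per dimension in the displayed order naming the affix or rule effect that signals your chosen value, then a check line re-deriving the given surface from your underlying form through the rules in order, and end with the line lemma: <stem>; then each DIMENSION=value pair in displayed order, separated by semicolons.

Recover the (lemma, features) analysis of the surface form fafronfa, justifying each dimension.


underlying: faf-re-en-fa
CASE=ra - signalled by the affix -en
MOD=lu - signalled by the affix -fa
CLASS=pa - signalled by the affix -re
check: fafreenfa -> fafreenfa -> fafroenfa -> fafronfa -> fafronfa
lemma: faf; CASE=ra; MOD=lu; CLASS=pa


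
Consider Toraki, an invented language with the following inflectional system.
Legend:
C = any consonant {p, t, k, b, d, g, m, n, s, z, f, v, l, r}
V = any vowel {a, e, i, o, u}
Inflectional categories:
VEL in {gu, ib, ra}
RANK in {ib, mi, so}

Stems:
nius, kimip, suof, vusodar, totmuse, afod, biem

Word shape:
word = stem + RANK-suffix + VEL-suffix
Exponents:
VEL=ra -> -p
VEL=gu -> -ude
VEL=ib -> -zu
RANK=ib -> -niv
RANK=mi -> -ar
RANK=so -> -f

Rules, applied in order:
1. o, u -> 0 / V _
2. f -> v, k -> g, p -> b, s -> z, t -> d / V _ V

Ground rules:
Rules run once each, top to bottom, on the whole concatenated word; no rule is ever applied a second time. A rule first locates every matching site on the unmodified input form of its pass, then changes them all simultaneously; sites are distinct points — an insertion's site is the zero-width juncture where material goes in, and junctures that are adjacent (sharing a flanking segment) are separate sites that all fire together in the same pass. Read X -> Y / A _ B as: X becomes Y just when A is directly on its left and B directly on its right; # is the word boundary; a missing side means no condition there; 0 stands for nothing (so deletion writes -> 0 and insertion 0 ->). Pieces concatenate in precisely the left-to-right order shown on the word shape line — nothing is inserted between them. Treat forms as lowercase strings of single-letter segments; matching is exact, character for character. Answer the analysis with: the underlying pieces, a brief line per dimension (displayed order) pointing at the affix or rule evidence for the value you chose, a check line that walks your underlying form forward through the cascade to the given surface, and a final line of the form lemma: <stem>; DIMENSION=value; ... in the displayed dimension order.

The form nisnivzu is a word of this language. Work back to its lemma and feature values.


underlying: nius-niv-zu
VEL=ib - signalled by the affix -zu
RANK=ib - signalled by the affix -niv
check: niusnivzu -> nisnivzu -> nisnivzu
lemma: nius; VEL=ib; RANK=ib
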